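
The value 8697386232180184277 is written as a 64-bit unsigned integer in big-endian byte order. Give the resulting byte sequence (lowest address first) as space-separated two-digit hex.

78 B3 52 B2 8B 79 14 D5

8697386232180184277 in hexadecimal, padded to 64 bits, is 0x78B352B28B7914D5.
Split into bytes (most-significant first): 78 B3 52 B2 8B 79 14 D5.
Big-endian stores the most-significant byte at the lowest address.
So the memory order matches the most-significant-first order: 78 B3 52 B2 8B 79 14 D5.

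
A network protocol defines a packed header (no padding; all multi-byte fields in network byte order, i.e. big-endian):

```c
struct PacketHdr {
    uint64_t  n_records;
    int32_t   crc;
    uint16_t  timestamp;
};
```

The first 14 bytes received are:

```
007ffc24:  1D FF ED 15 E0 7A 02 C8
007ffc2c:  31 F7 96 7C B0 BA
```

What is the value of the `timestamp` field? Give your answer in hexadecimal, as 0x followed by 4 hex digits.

`timestamp` follows `n_records` (8 B), `crc` (4 B), so it starts at offset 8 + 4 = 12 and occupies 2 bytes.
Bytes at offsets 12..13: B0 BA.
Big-endian: lowest address holds the most-significant byte.
The bytes are already most-significant first: 0xB0BA.

0xB0BA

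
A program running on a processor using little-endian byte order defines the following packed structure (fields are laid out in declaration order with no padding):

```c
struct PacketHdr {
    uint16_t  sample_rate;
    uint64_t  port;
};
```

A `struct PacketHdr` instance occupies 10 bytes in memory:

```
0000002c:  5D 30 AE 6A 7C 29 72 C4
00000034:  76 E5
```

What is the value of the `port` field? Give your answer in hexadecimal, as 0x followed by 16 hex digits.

`port` follows `sample_rate` (2 bytes), so it starts at byte offset 2 and occupies 8 bytes.
Bytes at offsets 2..9: AE 6A 7C 29 72 C4 76 E5.
Little-endian: lowest address holds the least-significant byte.
Reassemble most-significant byte first: E5 76 C4 72 29 7C 6A AE → 0xE576C472297C6AAE.

0xE576C472297C6AAE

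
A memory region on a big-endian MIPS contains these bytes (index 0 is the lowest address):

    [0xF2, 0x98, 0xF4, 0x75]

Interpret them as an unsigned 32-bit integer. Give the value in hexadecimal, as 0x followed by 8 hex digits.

0xF298F475

Big-endian: lowest address holds the most-significant byte.
The bytes are already most-significant first: 0xF298F475.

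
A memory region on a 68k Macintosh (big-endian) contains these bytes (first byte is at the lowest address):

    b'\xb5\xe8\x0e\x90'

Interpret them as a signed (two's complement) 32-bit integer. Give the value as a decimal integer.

-1243083120

In big-endian order the high byte comes first in memory.
The bytes are already most-significant first: 0xB5E80E90.
Top bit is set, so as a signed 32-bit value this is 0xB5E80E90 − 2^32 = -1243083120.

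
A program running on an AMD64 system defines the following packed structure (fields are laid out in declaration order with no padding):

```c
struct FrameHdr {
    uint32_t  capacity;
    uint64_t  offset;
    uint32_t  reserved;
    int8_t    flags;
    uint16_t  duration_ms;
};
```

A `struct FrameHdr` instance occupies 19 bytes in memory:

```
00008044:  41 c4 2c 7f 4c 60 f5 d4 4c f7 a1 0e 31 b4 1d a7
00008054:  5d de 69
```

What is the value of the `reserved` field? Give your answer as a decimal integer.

2803741745

`reserved` follows `capacity` (4 B), `offset` (8 B), so it starts at offset 4 + 8 = 12 and occupies 4 bytes.
Bytes at offsets 12..15: 31 B4 1D A7.
In little-endian order the low byte comes first in memory.
Reassemble most-significant byte first: A7 1D B4 31 → 0xA71DB431.
0xA71DB431 = 2803741745.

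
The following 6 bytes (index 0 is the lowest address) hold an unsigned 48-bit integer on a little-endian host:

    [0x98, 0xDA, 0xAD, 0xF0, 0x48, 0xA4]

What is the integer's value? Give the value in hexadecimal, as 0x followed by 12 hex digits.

Little-endian: lowest address holds the least-significant byte.
Reassemble most-significant byte first: A4 48 F0 AD DA 98 → 0xA448F0ADDA98.

0xA448F0ADDA98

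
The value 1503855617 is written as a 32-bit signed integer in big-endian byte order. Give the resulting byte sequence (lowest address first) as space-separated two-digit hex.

59 A3 04 01

1503855617 in hexadecimal, padded to 32 bits, is 0x59A30401.
Split into bytes (most-significant first): 59 A3 04 01.
In big-endian order the high byte comes first in memory.
So the memory order matches the most-significant-first order: 59 A3 04 01.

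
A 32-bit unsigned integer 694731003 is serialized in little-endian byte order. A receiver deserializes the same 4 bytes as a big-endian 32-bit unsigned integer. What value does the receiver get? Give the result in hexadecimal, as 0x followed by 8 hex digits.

694731003 in 32-bit hexadecimal is 0x2968C0FB.
Stored little-endian, the bytes at ascending addresses are FB C0 68 29.
Read back as big-endian, the last byte is least significant, giving 0xFBC06829.

0xFBC06829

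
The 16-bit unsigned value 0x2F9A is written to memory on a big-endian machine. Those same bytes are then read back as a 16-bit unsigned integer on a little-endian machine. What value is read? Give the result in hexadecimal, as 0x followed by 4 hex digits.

0x9A2F

Stored big-endian, the bytes at ascending addresses are 2F 9A.
Read back as little-endian, the first byte is least significant, giving 0x9A2F.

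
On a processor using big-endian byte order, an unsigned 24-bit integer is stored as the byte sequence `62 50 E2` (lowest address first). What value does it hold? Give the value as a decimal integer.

6443234

In big-endian order the high byte comes first in memory.
The bytes are already most-significant first: 0x6250E2.
0x6250E2 = 6443234.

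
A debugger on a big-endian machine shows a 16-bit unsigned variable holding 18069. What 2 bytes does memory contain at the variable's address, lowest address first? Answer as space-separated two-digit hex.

18069 in hexadecimal, padded to 16 bits, is 0x4695.
Split into bytes (most-significant first): 46 95.
Big-endian stores the most-significant byte at the lowest address.
So the memory order matches the most-significant-first order: 46 95.

46 95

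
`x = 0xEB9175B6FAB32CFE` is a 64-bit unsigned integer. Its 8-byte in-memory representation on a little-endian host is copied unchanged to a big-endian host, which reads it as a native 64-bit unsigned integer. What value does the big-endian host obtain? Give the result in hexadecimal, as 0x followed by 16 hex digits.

0xFE2CB3FAB67591EB

Stored little-endian, the bytes at ascending addresses are FE 2C B3 FA B6 75 91 EB.
Read back as big-endian, the last byte is least significant, giving 0xFE2CB3FAB67591EB.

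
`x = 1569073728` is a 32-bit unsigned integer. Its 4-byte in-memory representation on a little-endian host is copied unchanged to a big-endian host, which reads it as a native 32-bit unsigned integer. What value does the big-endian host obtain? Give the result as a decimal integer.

1569073728 in 32-bit hexadecimal is 0x5D862A40.
Stored little-endian, the bytes at ascending addresses are 40 2A 86 5D.
Read back as big-endian, the last byte is least significant, giving 0x402A865D.
0x402A865D = 1076528733.

1076528733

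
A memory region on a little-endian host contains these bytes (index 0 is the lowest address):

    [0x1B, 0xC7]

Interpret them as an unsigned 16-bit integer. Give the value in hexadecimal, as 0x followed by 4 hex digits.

In little-endian order the low byte comes first in memory.
Reassemble most-significant byte first: C7 1B → 0xC71B.

0xC71B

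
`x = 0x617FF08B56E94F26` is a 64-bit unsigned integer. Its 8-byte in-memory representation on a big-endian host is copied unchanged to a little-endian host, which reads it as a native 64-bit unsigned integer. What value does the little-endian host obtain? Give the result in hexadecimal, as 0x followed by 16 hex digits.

0x264FE9568BF07F61

Stored big-endian, the bytes at ascending addresses are 61 7F F0 8B 56 E9 4F 26.
Read back as little-endian, the first byte is least significant, giving 0x264FE9568BF07F61.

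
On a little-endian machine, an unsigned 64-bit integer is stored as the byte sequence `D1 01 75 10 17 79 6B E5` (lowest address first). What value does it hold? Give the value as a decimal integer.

Little-endian stores the least-significant byte at the lowest address.
Reassemble most-significant byte first: E5 6B 79 17 10 75 01 D1 → 0xE56B7917107501D1.
0xE56B7917107501D1 = 16531439997160849873.

16531439997160849873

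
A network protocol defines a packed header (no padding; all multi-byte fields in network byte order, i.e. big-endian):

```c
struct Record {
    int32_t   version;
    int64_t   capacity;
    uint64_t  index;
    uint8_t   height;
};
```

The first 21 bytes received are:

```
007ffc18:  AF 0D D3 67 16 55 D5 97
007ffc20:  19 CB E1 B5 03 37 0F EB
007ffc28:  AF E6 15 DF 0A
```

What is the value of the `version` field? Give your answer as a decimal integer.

`version` is the first field, at byte offset 0, occupying 4 bytes.
Bytes at offsets 0..3: AF 0D D3 67.
Big-endian: lowest address holds the most-significant byte.
The bytes are already most-significant first: 0xAF0DD367.
Top bit is set, so as a signed 32-bit value this is 0xAF0DD367 − 2^32 = -1358048409.

-1358048409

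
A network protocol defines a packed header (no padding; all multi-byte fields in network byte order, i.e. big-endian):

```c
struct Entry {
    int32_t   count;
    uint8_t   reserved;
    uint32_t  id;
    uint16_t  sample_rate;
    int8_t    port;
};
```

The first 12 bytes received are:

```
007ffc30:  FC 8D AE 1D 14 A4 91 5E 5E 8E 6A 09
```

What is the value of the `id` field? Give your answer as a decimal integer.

`id` follows `count` (4 B), `reserved` (1 B), so it starts at offset 4 + 1 = 5 and occupies 4 bytes.
Bytes at offsets 5..8: A4 91 5E 5E.
In big-endian order the high byte comes first in memory.
The bytes are already most-significant first: 0xA4915E5E.
0xA4915E5E = 2760990302.

2760990302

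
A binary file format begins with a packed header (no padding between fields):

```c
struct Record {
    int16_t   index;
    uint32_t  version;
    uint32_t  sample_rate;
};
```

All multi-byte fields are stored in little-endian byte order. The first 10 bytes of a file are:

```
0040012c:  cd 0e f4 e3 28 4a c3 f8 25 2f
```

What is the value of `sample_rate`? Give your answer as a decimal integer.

`sample_rate` follows `index` (2 B), `version` (4 B), so it starts at offset 2 + 4 = 6 and occupies 4 bytes.
Bytes at offsets 6..9: C3 F8 25 2F.
Little-endian: lowest address holds the least-significant byte.
Reassemble most-significant byte first: 2F 25 F8 C3 → 0x2F25F8C3.
0x2F25F8C3 = 791017667.

791017667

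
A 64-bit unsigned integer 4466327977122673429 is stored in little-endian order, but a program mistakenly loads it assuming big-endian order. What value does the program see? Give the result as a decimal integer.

1527786450481183549

4466327977122673429 in 64-bit hexadecimal is 0x3DFB95A1AEC93315.
Stored little-endian, the bytes at ascending addresses are 15 33 C9 AE A1 95 FB 3D.
Read back as big-endian, the last byte is least significant, giving 0x1533C9AEA195FB3D.
0x1533C9AEA195FB3D = 1527786450481183549.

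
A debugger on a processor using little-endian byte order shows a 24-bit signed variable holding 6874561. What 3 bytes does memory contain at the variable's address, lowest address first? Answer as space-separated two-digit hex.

6874561 in hexadecimal, padded to 24 bits, is 0x68E5C1.
Split into bytes (most-significant first): 68 E5 C1.
In little-endian order the low byte comes first in memory.
So at ascending addresses the bytes are C1 E5 68.

C1 E5 68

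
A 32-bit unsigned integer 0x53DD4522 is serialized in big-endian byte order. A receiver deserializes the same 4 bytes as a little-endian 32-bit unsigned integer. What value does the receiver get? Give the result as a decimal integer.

Stored big-endian, the bytes at ascending addresses are 53 DD 45 22.
Read back as little-endian, the first byte is least significant, giving 0x2245DD53.
0x2245DD53 = 575003987.

575003987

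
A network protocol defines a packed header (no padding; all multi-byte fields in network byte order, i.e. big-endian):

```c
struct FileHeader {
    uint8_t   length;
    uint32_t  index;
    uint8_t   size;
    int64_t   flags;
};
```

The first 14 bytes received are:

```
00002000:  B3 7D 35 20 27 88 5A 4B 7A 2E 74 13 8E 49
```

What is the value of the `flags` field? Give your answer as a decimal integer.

6506428426601336393

`flags` follows `length` (1 B), `index` (4 B), `size` (1 B), so it starts at offset 1 + 4 + 1 = 6 and occupies 8 bytes.
Bytes at offsets 6..13: 5A 4B 7A 2E 74 13 8E 49.
In big-endian order the high byte comes first in memory.
The bytes are already most-significant first: 0x5A4B7A2E74138E49.
0x5A4B7A2E74138E49 = 6506428426601336393.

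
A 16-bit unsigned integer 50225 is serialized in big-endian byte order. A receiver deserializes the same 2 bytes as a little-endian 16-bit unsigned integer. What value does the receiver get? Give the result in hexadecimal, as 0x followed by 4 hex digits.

0x31C4

50225 in 16-bit hexadecimal is 0xC431.
Stored big-endian, the bytes at ascending addresses are C4 31.
Read back as little-endian, the first byte is least significant, giving 0x31C4.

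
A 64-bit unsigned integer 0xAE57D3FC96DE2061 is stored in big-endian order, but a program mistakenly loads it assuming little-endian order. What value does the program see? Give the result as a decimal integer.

Stored big-endian, the bytes at ascending addresses are AE 57 D3 FC 96 DE 20 61.
Read back as little-endian, the first byte is least significant, giving 0x6120DE96FCD357AE.
0x6120DE96FCD357AE = 6998838561001920430.

6998838561001920430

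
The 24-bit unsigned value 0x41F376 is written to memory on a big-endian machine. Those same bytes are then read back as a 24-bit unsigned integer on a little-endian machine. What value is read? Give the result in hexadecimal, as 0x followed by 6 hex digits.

0x76F341

Stored big-endian, the bytes at ascending addresses are 41 F3 76.
Read back as little-endian, the first byte is least significant, giving 0x76F341.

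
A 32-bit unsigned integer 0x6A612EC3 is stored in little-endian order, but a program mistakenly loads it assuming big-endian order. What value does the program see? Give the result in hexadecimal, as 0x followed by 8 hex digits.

Stored little-endian, the bytes at ascending addresses are C3 2E 61 6A.
Read back as big-endian, the last byte is least significant, giving 0xC32E616A.

0xC32E616A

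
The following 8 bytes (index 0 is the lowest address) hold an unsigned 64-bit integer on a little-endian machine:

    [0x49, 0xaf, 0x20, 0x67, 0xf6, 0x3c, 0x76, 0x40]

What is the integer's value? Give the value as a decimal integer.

4644967094669061961

In little-endian order the low byte comes first in memory.
Reassemble most-significant byte first: 40 76 3C F6 67 20 AF 49 → 0x40763CF66720AF49.
0x40763CF66720AF49 = 4644967094669061961.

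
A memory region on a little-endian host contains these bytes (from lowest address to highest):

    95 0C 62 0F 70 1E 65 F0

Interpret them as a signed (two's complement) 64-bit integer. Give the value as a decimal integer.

-1124459065315816299

In little-endian order the low byte comes first in memory.
Reassemble most-significant byte first: F0 65 1E 70 0F 62 0C 95 → 0xF0651E700F620C95.
Top bit is set, so as a signed 64-bit value this is 0xF0651E700F620C95 − 2^64 = -1124459065315816299.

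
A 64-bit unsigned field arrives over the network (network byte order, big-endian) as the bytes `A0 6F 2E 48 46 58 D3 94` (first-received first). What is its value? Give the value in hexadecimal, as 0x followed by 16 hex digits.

In big-endian order the high byte comes first in memory.
The bytes are already most-significant first: 0xA06F2E484658D394.

0xA06F2E484658D394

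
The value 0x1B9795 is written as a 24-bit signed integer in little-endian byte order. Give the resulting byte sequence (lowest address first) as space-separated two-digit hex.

95 97 1B

Split into bytes (most-significant first): 1B 97 95.
Little-endian: lowest address holds the least-significant byte.
So at ascending addresses the bytes are 95 97 1B.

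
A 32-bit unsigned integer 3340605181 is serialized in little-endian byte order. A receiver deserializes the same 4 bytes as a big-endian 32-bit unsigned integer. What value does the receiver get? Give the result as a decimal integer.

3340605181 in 32-bit hexadecimal is 0xC71D96FD.
Stored little-endian, the bytes at ascending addresses are FD 96 1D C7.
Read back as big-endian, the last byte is least significant, giving 0xFD961DC7.
0xFD961DC7 = 4254473671.

4254473671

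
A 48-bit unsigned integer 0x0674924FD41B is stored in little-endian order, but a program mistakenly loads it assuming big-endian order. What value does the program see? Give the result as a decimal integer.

Stored little-endian, the bytes at ascending addresses are 1B D4 4F 92 74 06.
Read back as big-endian, the last byte is least significant, giving 0x1BD44F927406.
0x1BD44F927406 = 30598682014726.

30598682014726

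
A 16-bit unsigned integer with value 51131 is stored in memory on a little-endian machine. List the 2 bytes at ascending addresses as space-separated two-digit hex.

51131 in hexadecimal, padded to 16 bits, is 0xC7BB.
Split into bytes (most-significant first): C7 BB.
Little-endian stores the least-significant byte at the lowest address.
So at ascending addresses the bytes are BB C7.

BB C7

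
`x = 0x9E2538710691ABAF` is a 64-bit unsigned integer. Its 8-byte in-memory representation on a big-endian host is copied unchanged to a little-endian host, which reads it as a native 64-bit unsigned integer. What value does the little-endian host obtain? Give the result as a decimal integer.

12658370634510247326

Stored big-endian, the bytes at ascending addresses are 9E 25 38 71 06 91 AB AF.
Read back as little-endian, the first byte is least significant, giving 0xAFAB91067138259E.
0xAFAB91067138259E = 12658370634510247326.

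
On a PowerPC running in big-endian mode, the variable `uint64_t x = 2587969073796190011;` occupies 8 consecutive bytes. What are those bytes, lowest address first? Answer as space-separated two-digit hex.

2587969073796190011 in hexadecimal, padded to 64 bits, is 0x23EA502935518F3B.
Split into bytes (most-significant first): 23 EA 50 29 35 51 8F 3B.
Big-endian: lowest address holds the most-significant byte.
So the memory order matches the most-significant-first order: 23 EA 50 29 35 51 8F 3B.

23 EA 50 29 35 51 8F 3B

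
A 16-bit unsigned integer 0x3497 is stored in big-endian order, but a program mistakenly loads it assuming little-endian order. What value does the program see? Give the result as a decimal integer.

Stored big-endian, the bytes at ascending addresses are 34 97.
Read back as little-endian, the first byte is least significant, giving 0x9734.
0x9734 = 38708.

38708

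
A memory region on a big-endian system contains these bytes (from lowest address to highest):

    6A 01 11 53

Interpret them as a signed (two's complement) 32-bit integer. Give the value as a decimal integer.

Big-endian: lowest address holds the most-significant byte.
The bytes are already most-significant first: 0x6A011153.
0x6A011153 = 1778454867.

1778454867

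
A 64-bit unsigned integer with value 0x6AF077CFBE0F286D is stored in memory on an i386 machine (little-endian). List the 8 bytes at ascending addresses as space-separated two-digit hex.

Split into bytes (most-significant first): 6A F0 77 CF BE 0F 28 6D.
Little-endian: lowest address holds the least-significant byte.
So at ascending addresses the bytes are 6D 28 0F BE CF 77 F0 6A.

6D 28 0F BE CF 77 F0 6A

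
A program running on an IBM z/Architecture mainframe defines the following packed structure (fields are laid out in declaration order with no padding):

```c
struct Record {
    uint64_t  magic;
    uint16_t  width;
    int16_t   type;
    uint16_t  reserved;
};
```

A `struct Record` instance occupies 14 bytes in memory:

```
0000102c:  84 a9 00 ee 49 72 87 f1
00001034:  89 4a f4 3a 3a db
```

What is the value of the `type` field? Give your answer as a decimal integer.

-3014

`type` follows `magic` (8 B), `width` (2 B), so it starts at offset 8 + 2 = 10 and occupies 2 bytes.
Bytes at offsets 10..11: F4 3A.
Big-endian: lowest address holds the most-significant byte.
The bytes are already most-significant first: 0xF43A.
Top bit is set, so as a signed 16-bit value this is 0xF43A − 2^16 = -3014.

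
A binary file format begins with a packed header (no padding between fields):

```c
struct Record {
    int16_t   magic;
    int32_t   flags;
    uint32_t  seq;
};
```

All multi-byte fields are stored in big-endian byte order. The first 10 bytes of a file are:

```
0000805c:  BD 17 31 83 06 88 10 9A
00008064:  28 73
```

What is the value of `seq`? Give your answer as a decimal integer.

`seq` follows `magic` (2 B), `flags` (4 B), so it starts at offset 2 + 4 = 6 and occupies 4 bytes.
Bytes at offsets 6..9: 10 9A 28 73.
Big-endian stores the most-significant byte at the lowest address.
The bytes are already most-significant first: 0x109A2873.
0x109A2873 = 278538355.

278538355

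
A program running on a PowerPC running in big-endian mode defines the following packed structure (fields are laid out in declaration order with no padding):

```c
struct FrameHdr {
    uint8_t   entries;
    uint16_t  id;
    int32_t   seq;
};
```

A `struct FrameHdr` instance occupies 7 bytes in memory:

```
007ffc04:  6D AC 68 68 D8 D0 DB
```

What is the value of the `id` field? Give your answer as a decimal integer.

44136

`id` follows `entries` (1 byte), so it starts at byte offset 1 and occupies 2 bytes.
Bytes at offsets 1..2: AC 68.
Big-endian: lowest address holds the most-significant byte.
The bytes are already most-significant first: 0xAC68.
0xAC68 = 44136.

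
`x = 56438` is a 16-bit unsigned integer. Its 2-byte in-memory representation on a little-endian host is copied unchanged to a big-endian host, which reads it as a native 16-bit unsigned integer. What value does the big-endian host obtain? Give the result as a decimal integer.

56438 in 16-bit hexadecimal is 0xDC76.
Stored little-endian, the bytes at ascending addresses are 76 DC.
Read back as big-endian, the last byte is least significant, giving 0x76DC.
0x76DC = 30428.

30428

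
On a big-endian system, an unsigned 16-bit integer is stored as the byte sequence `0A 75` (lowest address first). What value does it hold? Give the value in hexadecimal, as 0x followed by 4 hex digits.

0x0A75

In big-endian order the high byte comes first in memory.
The bytes are already most-significant first: 0x0A75.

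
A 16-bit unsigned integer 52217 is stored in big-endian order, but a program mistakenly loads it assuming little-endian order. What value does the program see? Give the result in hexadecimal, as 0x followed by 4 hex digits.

52217 in 16-bit hexadecimal is 0xCBF9.
Stored big-endian, the bytes at ascending addresses are CB F9.
Read back as little-endian, the first byte is least significant, giving 0xF9CB.

0xF9CB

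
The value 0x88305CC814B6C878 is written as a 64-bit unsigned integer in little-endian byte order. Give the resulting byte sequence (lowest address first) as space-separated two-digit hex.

Split into bytes (most-significant first): 88 30 5C C8 14 B6 C8 78.
Little-endian: lowest address holds the least-significant byte.
So at ascending addresses the bytes are 78 C8 B6 14 C8 5C 30 88.

78 C8 B6 14 C8 5C 30 88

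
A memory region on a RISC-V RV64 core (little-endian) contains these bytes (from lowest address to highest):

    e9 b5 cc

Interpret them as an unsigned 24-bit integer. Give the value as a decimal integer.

13415913

Little-endian stores the least-significant byte at the lowest address.
Reassemble most-significant byte first: CC B5 E9 → 0xCCB5E9.
0xCCB5E9 = 13415913.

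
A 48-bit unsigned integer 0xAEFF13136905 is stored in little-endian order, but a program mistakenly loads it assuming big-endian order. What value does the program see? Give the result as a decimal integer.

Stored little-endian, the bytes at ascending addresses are 05 69 13 13 FF AE.
Read back as big-endian, the last byte is least significant, giving 0x05691313FFAE.
0x05691313FFAE = 5948849782702.

5948849782702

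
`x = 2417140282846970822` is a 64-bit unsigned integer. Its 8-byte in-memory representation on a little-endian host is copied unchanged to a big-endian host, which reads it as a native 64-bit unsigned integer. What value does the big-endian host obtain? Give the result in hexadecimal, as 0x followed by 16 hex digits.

0xC68361DB47688B21

2417140282846970822 in 64-bit hexadecimal is 0x218B6847DB6183C6.
Stored little-endian, the bytes at ascending addresses are C6 83 61 DB 47 68 8B 21.
Read back as big-endian, the last byte is least significant, giving 0xC68361DB47688B21.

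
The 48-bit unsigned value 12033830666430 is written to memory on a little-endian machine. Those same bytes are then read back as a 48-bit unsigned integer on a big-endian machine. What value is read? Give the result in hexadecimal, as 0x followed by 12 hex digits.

12033830666430 in 48-bit hexadecimal is 0x0AF1D833C0BE.
Stored little-endian, the bytes at ascending addresses are BE C0 33 D8 F1 0A.
Read back as big-endian, the last byte is least significant, giving 0xBEC033D8F10A.

0xBEC033D8F10A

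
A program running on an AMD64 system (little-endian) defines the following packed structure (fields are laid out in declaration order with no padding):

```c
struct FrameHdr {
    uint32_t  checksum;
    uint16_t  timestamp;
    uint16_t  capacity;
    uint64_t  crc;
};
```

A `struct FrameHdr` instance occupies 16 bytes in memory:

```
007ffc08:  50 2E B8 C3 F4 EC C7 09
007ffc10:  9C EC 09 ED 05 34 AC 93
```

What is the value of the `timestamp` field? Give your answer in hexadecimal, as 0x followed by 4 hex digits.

`timestamp` follows `checksum` (4 bytes), so it starts at byte offset 4 and occupies 2 bytes.
Bytes at offsets 4..5: F4 EC.
In little-endian order the low byte comes first in memory.
Reassemble most-significant byte first: EC F4 → 0xECF4.

0xECF4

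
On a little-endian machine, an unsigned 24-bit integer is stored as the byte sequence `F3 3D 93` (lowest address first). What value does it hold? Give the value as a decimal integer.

9649651

In little-endian order the low byte comes first in memory.
Reassemble most-significant byte first: 93 3D F3 → 0x933DF3.
0x933DF3 = 9649651.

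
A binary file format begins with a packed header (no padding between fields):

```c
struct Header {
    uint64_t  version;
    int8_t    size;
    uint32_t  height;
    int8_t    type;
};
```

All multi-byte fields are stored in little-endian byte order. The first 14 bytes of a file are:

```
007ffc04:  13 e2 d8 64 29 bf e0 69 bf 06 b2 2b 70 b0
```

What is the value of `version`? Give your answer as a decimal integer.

`version` is the first field, at byte offset 0, occupying 8 bytes.
Bytes at offsets 0..7: 13 E2 D8 64 29 BF E0 69.
Little-endian: lowest address holds the least-significant byte.
Reassemble most-significant byte first: 69 E0 BF 29 64 D8 E2 13 → 0x69E0BF2964D8E213.
0x69E0BF2964D8E213 = 7629307953272119827.

7629307953272119827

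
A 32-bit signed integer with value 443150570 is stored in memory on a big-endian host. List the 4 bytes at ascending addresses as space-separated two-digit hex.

443150570 in hexadecimal, padded to 32 bits, is 0x1A69F0EA.
Split into bytes (most-significant first): 1A 69 F0 EA.
In big-endian order the high byte comes first in memory.
So the memory order matches the most-significant-first order: 1A 69 F0 EA.

1A 69 F0 EA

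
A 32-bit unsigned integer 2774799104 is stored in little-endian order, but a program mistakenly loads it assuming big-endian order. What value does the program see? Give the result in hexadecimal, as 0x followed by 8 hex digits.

0x001364A5

2774799104 in 32-bit hexadecimal is 0xA5641300.
Stored little-endian, the bytes at ascending addresses are 00 13 64 A5.
Read back as big-endian, the last byte is least significant, giving 0x001364A5.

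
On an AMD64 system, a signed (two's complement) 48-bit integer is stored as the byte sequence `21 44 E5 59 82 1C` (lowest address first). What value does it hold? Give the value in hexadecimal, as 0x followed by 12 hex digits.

Little-endian: lowest address holds the least-significant byte.
Reassemble most-significant byte first: 1C 82 59 E5 44 21 → 0x1C8259E54421.

0x1C8259E54421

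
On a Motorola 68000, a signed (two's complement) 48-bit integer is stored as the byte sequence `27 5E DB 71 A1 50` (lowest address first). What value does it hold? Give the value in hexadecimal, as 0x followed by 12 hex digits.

In big-endian order the high byte comes first in memory.
The bytes are already most-significant first: 0x275EDB71A150.

0x275EDB71A150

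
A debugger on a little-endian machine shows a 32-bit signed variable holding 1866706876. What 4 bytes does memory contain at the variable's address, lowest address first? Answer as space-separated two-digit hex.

1866706876 in hexadecimal, padded to 32 bits, is 0x6F43AFBC.
Split into bytes (most-significant first): 6F 43 AF BC.
Little-endian stores the least-significant byte at the lowest address.
So at ascending addresses the bytes are BC AF 43 6F.

BC AF 43 6F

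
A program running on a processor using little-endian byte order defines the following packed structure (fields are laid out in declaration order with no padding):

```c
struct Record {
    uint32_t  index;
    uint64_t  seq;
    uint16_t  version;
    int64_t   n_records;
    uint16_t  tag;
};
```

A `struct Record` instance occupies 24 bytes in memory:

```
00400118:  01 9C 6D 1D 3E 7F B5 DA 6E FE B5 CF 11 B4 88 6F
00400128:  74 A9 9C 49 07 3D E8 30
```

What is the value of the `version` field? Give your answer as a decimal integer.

46097

`version` follows `index` (4 B), `seq` (8 B), so it starts at offset 4 + 8 = 12 and occupies 2 bytes.
Bytes at offsets 12..13: 11 B4.
In little-endian order the low byte comes first in memory.
Reassemble most-significant byte first: B4 11 → 0xB411.
0xB411 = 46097.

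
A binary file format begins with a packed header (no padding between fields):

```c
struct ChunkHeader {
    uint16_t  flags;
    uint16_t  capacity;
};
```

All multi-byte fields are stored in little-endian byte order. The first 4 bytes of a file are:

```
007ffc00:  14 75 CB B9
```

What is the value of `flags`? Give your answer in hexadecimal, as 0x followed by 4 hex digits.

`flags` is the first field, at byte offset 0, occupying 2 bytes.
Bytes at offsets 0..1: 14 75.
Little-endian stores the least-significant byte at the lowest address.
Reassemble most-significant byte first: 75 14 → 0x7514.

0x7514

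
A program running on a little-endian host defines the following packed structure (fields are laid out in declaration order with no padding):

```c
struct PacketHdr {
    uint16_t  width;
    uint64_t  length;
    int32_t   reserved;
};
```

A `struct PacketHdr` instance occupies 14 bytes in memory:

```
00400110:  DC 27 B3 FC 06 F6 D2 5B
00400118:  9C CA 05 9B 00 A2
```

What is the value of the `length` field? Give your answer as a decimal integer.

14599645053657218227

`length` follows `width` (2 bytes), so it starts at byte offset 2 and occupies 8 bytes.
Bytes at offsets 2..9: B3 FC 06 F6 D2 5B 9C CA.
Little-endian: lowest address holds the least-significant byte.
Reassemble most-significant byte first: CA 9C 5B D2 F6 06 FC B3 → 0xCA9C5BD2F606FCB3.
0xCA9C5BD2F606FCB3 = 14599645053657218227.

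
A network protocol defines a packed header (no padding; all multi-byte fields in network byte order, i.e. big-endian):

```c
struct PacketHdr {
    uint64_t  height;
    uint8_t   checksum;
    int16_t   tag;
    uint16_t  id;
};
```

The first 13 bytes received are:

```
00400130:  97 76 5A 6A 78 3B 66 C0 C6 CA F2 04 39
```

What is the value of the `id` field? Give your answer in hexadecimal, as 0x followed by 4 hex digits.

`id` follows `height` (8 B), `checksum` (1 B), `tag` (2 B), so it starts at offset 8 + 1 + 2 = 11 and occupies 2 bytes.
Bytes at offsets 11..12: 04 39.
Big-endian: lowest address holds the most-significant byte.
The bytes are already most-significant first: 0x0439.

0x0439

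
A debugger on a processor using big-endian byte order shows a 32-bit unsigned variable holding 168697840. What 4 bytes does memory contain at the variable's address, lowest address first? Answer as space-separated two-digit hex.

0A 0E 1F F0

168697840 in hexadecimal, padded to 32 bits, is 0x0A0E1FF0.
Split into bytes (most-significant first): 0A 0E 1F F0.
In big-endian order the high byte comes first in memory.
So the memory order matches the most-significant-first order: 0A 0E 1F F0.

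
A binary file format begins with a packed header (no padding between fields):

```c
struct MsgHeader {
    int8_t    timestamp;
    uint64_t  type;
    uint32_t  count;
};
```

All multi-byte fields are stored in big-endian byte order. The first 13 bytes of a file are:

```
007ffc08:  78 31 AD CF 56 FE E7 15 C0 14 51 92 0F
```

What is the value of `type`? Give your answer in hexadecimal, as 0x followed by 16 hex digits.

`type` follows `timestamp` (1 byte), so it starts at byte offset 1 and occupies 8 bytes.
Bytes at offsets 1..8: 31 AD CF 56 FE E7 15 C0.
Big-endian: lowest address holds the most-significant byte.
The bytes are already most-significant first: 0x31ADCF56FEE715C0.

0x31ADCF56FEE715C0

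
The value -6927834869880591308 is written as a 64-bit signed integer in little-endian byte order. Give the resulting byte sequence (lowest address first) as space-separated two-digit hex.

Two's complement of -6927834869880591308 in 64 bits: 6927834869880591308 = 0x60249D1BE1CC13CC; invert → 0x9FDB62E41E33EC33; add 1 → 0x9FDB62E41E33EC34.
Split into bytes (most-significant first): 9F DB 62 E4 1E 33 EC 34.
In little-endian order the low byte comes first in memory.
So at ascending addresses the bytes are 34 EC 33 1E E4 62 DB 9F.

34 EC 33 1E E4 62 DB 9F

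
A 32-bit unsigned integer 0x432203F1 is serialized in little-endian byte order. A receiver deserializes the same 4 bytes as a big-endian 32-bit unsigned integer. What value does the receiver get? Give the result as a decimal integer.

Stored little-endian, the bytes at ascending addresses are F1 03 22 43.
Read back as big-endian, the last byte is least significant, giving 0xF1032243.
0xF1032243 = 4043514435.

4043514435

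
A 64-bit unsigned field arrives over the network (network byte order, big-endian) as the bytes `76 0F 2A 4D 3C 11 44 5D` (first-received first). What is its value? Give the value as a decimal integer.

8507064732334769245

In big-endian order the high byte comes first in memory.
The bytes are already most-significant first: 0x760F2A4D3C11445D.
0x760F2A4D3C11445D = 8507064732334769245.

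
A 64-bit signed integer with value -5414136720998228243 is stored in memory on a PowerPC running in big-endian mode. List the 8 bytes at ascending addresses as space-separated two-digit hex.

Two's complement of -5414136720998228243 in 64 bits: 5414136720998228243 = 0x4B22E0A9947F6113; invert → 0xB4DD1F566B809EEC; add 1 → 0xB4DD1F566B809EED.
Split into bytes (most-significant first): B4 DD 1F 56 6B 80 9E ED.
In big-endian order the high byte comes first in memory.
So the memory order matches the most-significant-first order: B4 DD 1F 56 6B 80 9E ED.

B4 DD 1F 56 6B 80 9E ED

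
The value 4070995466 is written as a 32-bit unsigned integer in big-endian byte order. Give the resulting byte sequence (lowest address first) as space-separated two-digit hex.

F2 A6 76 0A

4070995466 in hexadecimal, padded to 32 bits, is 0xF2A6760A.
Split into bytes (most-significant first): F2 A6 76 0A.
Big-endian stores the most-significant byte at the lowest address.
So the memory order matches the most-significant-first order: F2 A6 76 0A.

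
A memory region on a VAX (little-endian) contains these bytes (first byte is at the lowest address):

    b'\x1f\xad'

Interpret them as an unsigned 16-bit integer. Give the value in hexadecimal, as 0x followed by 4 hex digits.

0xAD1F

Little-endian stores the least-significant byte at the lowest address.
Reassemble most-significant byte first: AD 1F → 0xAD1F.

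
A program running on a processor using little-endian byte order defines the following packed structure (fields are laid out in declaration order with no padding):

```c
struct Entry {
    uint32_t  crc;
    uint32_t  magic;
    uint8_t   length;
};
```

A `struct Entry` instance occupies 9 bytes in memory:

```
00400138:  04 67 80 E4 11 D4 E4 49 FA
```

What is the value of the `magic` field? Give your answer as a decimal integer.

1239733265

`magic` follows `crc` (4 bytes), so it starts at byte offset 4 and occupies 4 bytes.
Bytes at offsets 4..7: 11 D4 E4 49.
In little-endian order the low byte comes first in memory.
Reassemble most-significant byte first: 49 E4 D4 11 → 0x49E4D411.
0x49E4D411 = 1239733265.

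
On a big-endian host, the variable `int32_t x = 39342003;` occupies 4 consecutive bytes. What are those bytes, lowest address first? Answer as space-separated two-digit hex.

02 58 4F B3

39342003 in hexadecimal, padded to 32 bits, is 0x02584FB3.
Split into bytes (most-significant first): 02 58 4F B3.
Big-endian: lowest address holds the most-significant byte.
So the memory order matches the most-significant-first order: 02 58 4F B3.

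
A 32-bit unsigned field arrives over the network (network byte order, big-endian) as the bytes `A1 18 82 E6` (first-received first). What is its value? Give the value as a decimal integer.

2702738150

In big-endian order the high byte comes first in memory.
The bytes are already most-significant first: 0xA11882E6.
0xA11882E6 = 2702738150.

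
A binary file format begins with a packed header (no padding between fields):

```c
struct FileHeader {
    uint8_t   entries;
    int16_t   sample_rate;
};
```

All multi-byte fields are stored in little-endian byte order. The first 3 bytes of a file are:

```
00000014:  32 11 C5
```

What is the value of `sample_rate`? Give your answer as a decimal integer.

`sample_rate` follows `entries` (1 byte), so it starts at byte offset 1 and occupies 2 bytes.
Bytes at offsets 1..2: 11 C5.
Little-endian stores the least-significant byte at the lowest address.
Reassemble most-significant byte first: C5 11 → 0xC511.
Top bit is set, so as a signed 16-bit value this is 0xC511 − 2^16 = -15087.

-15087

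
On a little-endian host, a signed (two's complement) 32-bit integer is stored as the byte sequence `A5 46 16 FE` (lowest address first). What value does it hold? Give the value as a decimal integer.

-32094555

In little-endian order the low byte comes first in memory.
Reassemble most-significant byte first: FE 16 46 A5 → 0xFE1646A5.
Top bit is set, so as a signed 32-bit value this is 0xFE1646A5 − 2^32 = -32094555.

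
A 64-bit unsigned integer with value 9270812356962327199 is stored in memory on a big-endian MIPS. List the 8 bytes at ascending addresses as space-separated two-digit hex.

80 A8 8A B8 44 0A 9A 9F

9270812356962327199 in hexadecimal, padded to 64 bits, is 0x80A88AB8440A9A9F.
Split into bytes (most-significant first): 80 A8 8A B8 44 0A 9A 9F.
Big-endian stores the most-significant byte at the lowest address.
So the memory order matches the most-significant-first order: 80 A8 8A B8 44 0A 9A 9F.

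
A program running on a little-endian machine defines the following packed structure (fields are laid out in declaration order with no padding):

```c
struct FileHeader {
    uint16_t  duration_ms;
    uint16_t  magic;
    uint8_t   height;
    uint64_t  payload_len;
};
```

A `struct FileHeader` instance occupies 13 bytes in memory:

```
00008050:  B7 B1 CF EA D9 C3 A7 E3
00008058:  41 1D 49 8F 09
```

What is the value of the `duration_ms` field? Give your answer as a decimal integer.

`duration_ms` is the first field, at byte offset 0, occupying 2 bytes.
Bytes at offsets 0..1: B7 B1.
In little-endian order the low byte comes first in memory.
Reassemble most-significant byte first: B1 B7 → 0xB1B7.
0xB1B7 = 45495.

45495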